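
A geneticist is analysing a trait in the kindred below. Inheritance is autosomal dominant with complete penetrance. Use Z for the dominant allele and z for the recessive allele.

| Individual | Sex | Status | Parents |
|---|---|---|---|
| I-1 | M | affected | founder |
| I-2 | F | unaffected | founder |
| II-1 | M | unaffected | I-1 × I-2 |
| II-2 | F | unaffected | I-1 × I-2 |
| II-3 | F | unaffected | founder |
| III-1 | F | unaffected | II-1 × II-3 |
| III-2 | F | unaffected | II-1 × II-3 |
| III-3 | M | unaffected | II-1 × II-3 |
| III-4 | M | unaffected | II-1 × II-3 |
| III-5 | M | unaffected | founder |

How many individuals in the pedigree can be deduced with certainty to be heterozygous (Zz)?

Obligate heterozygotes: I-1 is affected so carries Z and passed z to II-1 (zz), so I-1 is Zz.
Every other individual is either homozygous by phenotype or has at least one consistent homozygous assignment, so the count is 1.

1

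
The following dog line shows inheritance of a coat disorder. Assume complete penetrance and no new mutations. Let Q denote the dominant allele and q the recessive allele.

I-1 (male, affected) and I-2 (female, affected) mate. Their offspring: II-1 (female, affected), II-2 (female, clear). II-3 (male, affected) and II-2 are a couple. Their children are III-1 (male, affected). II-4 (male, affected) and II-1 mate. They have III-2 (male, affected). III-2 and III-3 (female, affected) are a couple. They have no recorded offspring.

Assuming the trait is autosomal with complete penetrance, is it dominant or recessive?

I-1 and I-2 are both affected yet have a clear child II-2. Under a recessive model two affected parents are homozygous and every child would be affected, so the trait cannot be recessive.

dominant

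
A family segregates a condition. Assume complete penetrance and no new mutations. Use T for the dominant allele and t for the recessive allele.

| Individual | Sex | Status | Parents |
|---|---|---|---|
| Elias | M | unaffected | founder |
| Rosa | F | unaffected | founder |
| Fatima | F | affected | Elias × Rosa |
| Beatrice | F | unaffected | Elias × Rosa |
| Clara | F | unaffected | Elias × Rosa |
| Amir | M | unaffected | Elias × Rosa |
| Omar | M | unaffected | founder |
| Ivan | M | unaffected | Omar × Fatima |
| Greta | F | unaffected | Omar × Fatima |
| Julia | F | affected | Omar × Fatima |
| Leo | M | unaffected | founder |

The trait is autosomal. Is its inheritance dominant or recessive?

Elias and Rosa are both unaffected yet have an affected child Fatima. Under dominance, an affected child requires at least one affected parent, so the trait cannot be dominant.

recessive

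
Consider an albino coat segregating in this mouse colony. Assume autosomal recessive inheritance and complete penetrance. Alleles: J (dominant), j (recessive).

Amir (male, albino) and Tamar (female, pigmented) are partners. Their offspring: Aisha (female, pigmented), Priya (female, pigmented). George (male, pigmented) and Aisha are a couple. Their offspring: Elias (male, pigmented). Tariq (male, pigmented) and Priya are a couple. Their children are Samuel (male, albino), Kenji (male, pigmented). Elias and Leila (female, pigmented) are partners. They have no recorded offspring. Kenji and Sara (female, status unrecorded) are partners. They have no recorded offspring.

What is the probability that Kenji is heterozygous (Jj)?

2/3

Tariq is pigmented so carries J and passed j to Samuel (jj), so Tariq is Jj.
Priya is pigmented so carries J and received j from Amir (jj), so Priya is Jj.
Their cross gives offspring ratios 1/4 JJ : 1/2 Jj : 1/4 jj. Conditioning on Kenji being pigmented, P(Jj) = 1/2 / 3/4 = 2/3.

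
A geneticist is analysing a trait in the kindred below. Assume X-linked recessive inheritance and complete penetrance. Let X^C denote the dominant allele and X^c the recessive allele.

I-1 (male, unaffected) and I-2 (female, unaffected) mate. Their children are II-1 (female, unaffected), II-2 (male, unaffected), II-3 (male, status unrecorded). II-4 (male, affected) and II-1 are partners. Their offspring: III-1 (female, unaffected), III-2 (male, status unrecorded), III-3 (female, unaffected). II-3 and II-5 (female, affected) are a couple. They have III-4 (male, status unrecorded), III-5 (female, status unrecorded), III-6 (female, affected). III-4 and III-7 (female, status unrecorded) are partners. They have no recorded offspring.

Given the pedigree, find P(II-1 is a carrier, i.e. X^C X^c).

1/5

I-1 is unaffected, so I-1 is X^C Y.
I-2 is unaffected so carries C and passed c to II-3 (X^c Y), so I-2 is X^C X^c.
Their cross gives offspring ratios 1/2 X^C X^C : 1/2 X^C X^c. Conditioning on II-1 being unaffected, P(X^C X^c) = 1/2 / 1 = 1/2 before taking II-1's own offspring into account.
II-4 is affected, so II-4 is X^c Y.
Now use II-1's offspring. Probability of each recorded status — unaffected daughter III-1: 1/2 if II-1 is X^C X^c, 1 if X^C X^C; unaffected daughter III-3: 1/2 if II-1 is X^C X^c, 1 if X^C X^C. (III-2: equally likely either way, so uninformative.)
Bayes: P(X^C X^c) = 1/2·1/4 / (1/2·1/4 + 1/2·1) = 1/5.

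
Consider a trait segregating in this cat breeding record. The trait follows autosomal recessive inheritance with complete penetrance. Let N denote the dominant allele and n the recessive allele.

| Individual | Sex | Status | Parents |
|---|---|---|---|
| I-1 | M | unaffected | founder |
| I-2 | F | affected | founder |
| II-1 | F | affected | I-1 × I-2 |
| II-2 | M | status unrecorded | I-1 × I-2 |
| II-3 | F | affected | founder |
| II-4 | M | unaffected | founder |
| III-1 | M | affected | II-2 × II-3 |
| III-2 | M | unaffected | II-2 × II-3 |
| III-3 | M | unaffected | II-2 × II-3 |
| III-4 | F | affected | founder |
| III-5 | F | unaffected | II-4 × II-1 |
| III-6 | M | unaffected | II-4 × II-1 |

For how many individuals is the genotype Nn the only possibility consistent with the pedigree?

Obligate heterozygotes: I-1 is unaffected so carries N and passed n to II-1 (nn), so I-1 is Nn; II-2 passed N to III-2 (Nn, whose n came from II-3) and received n from I-2 (nn), so II-2 is Nn; III-2 is unaffected so carries N and received n from II-3 (nn), so III-2 is Nn; III-3 is unaffected so carries N and received n from II-3 (nn), so III-3 is Nn; III-5 is unaffected so carries N and received n from II-1 (nn), so III-5 is Nn; III-6 is unaffected so carries N and received n from II-1 (nn), so III-6 is Nn.
Every other individual is either homozygous by phenotype or has at least one consistent homozygous assignment, so the count is 6.

6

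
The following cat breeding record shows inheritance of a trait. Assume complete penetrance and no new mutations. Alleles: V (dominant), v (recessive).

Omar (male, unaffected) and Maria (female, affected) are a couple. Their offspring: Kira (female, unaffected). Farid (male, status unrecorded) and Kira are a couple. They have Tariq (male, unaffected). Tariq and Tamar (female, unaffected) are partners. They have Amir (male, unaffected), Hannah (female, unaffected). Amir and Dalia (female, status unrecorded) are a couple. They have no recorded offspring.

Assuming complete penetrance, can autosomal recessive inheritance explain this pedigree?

Yes

A consistent assignment under autosomal recessive exists: Omar VV, Maria vv, Kira Vv, Farid VV, Tariq VV, Tamar VV, Amir VV, Hannah VV, Dalia VV.
In this assignment every recorded phenotype matches its genotype and every non-founder's genotype is obtainable from its parents' genotypes, so the pedigree is consistent.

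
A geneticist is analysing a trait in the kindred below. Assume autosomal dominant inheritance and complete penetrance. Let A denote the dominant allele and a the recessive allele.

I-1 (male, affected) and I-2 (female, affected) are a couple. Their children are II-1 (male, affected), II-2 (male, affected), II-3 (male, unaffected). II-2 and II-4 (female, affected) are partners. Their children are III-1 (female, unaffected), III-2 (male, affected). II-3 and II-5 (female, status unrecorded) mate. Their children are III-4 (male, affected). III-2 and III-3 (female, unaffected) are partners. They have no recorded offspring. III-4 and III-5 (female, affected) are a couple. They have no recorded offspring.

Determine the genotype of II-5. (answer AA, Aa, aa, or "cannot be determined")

cannot be determined

II-5's phenotype is unrecorded, and no parent or child forces a single allele at both positions; consistent genotype assignments exist with II-5 as AA or Aa.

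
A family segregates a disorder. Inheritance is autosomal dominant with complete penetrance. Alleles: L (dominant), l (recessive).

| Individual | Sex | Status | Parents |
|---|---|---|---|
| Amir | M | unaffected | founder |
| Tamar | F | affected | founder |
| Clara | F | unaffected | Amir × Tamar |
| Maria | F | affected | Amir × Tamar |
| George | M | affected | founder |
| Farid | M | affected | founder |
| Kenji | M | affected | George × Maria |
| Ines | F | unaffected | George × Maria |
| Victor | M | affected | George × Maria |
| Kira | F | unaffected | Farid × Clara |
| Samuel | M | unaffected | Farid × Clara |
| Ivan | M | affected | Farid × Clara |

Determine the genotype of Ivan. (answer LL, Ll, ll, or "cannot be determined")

Ll

From phenotype alone, Ivan is LL or Ll.
Ivan is affected so carries L and received l from Clara (ll), so Ivan is Ll.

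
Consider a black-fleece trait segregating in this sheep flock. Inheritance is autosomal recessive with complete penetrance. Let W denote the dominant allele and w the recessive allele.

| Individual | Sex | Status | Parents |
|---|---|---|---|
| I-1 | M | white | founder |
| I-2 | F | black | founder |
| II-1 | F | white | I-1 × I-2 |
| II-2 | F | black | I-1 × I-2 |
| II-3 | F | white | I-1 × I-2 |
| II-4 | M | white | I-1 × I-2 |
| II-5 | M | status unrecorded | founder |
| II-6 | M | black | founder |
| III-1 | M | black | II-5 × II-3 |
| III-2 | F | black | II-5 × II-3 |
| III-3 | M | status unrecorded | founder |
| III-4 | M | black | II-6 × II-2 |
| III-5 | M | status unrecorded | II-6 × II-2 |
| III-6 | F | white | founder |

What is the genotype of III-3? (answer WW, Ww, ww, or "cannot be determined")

cannot be determined

III-3's phenotype is unrecorded, and no parent or child forces a single allele at both positions; consistent genotype assignments exist with III-3 as WW or Ww or ww.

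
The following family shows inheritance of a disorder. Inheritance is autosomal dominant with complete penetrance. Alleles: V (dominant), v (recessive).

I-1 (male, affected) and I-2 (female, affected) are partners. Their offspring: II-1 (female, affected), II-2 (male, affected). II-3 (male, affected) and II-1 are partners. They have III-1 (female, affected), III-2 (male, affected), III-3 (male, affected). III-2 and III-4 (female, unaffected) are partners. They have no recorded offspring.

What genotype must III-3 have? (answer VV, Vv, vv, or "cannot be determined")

cannot be determined

III-3's phenotype allows VV or Vv, and no parent or child forces a single allele at both positions; consistent genotype assignments exist with III-3 as VV or Vv.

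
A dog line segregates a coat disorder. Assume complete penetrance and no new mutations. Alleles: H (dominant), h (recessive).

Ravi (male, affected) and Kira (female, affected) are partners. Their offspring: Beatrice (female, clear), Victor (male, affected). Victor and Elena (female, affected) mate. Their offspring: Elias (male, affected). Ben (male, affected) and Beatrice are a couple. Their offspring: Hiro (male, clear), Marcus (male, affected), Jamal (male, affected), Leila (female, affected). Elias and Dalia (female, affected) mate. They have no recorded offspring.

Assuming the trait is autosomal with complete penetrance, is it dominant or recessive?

dominant

Ravi and Kira are both affected yet have a clear child Beatrice. Under a recessive model two affected parents are homozygous and every child would be affected, so the trait cannot be recessive.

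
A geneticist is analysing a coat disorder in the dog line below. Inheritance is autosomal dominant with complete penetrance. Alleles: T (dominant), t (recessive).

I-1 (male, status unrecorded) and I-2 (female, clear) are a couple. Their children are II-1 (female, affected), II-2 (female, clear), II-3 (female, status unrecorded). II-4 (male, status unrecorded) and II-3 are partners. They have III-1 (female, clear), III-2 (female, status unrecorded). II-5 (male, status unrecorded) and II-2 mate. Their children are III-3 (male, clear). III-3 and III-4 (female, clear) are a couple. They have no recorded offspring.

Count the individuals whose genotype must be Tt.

2

Obligate heterozygotes: I-1 passed T to II-1 (Tt, whose t came from I-2) and passed t to II-2 (tt), so I-1 is Tt; II-1 is affected so carries T and received t from I-2 (tt), so II-1 is Tt.
Every other individual is either homozygous by phenotype or has at least one consistent homozygous assignment, so the count is 2.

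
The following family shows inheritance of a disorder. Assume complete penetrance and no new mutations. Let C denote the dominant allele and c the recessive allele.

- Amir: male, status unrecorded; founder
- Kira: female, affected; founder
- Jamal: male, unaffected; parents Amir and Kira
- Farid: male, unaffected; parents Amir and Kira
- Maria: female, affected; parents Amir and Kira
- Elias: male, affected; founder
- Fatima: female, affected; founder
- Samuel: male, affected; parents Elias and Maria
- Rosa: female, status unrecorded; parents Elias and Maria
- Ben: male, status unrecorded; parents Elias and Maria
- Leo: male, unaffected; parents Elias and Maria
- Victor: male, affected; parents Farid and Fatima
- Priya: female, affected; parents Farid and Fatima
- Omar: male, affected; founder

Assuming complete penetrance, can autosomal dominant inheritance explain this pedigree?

A consistent assignment under autosomal dominant exists: Amir Cc, Kira Cc, Jamal cc, Farid cc, Maria Cc, Elias Cc, Fatima CC, Samuel CC, Rosa CC, Ben CC, Leo cc, Victor Cc, Priya Cc, Omar CC.
In this assignment every recorded phenotype matches its genotype and every non-founder's genotype is obtainable from its parents' genotypes, so the pedigree is consistent.

Yes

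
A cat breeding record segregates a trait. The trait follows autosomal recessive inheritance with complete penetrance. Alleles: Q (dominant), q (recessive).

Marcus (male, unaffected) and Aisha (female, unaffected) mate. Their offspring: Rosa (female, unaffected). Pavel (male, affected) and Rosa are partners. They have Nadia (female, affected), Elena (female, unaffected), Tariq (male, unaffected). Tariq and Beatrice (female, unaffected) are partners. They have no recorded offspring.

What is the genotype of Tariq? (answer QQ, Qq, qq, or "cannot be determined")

Qq

From phenotype alone, Tariq is QQ or Qq.
Tariq is unaffected so carries Q and received q from Pavel (qq), so Tariq is Qq.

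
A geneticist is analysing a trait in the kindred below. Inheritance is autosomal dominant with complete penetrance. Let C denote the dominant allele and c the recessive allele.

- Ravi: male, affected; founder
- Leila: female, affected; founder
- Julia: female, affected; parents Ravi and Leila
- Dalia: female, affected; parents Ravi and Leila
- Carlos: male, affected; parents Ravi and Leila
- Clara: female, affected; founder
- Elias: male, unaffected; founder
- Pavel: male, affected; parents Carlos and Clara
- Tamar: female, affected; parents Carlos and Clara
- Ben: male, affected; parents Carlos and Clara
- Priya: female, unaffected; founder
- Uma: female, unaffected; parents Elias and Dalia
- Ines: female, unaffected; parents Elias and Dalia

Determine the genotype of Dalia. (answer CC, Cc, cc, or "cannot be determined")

Cc

From phenotype alone, Dalia is CC or Cc.
Dalia is affected so carries C and passed c to Uma (cc), so Dalia is Cc.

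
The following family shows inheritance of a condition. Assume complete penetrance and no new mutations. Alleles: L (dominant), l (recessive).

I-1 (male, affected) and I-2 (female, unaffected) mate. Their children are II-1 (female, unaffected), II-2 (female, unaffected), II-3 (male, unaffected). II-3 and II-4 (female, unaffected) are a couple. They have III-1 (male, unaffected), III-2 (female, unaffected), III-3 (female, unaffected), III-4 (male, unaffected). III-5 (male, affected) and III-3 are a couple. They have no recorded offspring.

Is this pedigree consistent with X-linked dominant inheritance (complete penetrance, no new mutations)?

No

Under X-linked dominant, II-1 (unaffected, female) cannot arise from I-1 (affected) × I-2 (unaffected).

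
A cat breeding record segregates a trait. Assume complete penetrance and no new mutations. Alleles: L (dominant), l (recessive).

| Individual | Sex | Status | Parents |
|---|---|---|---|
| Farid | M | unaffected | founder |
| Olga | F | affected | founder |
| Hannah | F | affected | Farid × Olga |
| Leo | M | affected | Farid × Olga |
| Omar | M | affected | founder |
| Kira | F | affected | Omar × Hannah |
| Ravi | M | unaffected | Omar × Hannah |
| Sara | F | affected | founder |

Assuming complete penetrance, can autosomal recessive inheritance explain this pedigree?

No

Under autosomal recessive, Ravi (unaffected, male) cannot arise from Omar (affected) × Hannah (affected).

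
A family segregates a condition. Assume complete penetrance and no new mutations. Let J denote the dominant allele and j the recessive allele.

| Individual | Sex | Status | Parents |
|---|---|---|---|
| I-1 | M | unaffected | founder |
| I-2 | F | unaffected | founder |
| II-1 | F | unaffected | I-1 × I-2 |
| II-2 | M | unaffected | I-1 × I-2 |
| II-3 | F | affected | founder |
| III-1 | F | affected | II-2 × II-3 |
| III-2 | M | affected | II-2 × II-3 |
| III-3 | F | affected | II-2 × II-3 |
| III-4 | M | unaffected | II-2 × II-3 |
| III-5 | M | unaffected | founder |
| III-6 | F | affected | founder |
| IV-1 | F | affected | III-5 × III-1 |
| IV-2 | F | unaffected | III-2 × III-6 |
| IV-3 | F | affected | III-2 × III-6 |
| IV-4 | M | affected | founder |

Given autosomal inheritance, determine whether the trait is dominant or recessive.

dominant

III-2 and III-6 are both affected yet have an unaffected child IV-2. Under a recessive model two affected parents are homozygous and every child would be affected, so the trait cannot be recessive.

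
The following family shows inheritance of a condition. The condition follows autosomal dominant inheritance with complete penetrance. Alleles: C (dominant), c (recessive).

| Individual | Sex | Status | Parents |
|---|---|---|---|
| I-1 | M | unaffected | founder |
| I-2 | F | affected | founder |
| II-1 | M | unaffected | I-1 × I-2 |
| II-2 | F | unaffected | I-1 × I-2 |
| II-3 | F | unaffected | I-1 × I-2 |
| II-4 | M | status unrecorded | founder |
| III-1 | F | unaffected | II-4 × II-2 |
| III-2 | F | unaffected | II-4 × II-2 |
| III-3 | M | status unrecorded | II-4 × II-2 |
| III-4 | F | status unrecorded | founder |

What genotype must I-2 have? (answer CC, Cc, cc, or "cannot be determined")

Cc

From phenotype alone, I-2 is CC or Cc.
I-2 is affected so carries C and passed c to II-1 (cc), so I-2 is Cc.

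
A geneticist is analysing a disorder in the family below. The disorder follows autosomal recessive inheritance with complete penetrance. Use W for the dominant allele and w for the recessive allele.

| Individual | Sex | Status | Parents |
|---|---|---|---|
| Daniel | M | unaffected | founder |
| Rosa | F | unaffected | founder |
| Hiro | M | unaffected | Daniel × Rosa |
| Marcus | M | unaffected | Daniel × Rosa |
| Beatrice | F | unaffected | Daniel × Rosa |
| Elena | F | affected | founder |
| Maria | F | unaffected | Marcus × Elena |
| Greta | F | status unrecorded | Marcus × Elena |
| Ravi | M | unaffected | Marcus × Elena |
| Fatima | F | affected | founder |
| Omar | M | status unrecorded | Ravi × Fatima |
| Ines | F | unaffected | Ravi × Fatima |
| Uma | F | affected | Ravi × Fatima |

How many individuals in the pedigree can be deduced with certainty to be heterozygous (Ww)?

3

Obligate heterozygotes: Maria is unaffected so carries W and received w from Elena (ww), so Maria is Ww; Ravi is unaffected so carries W and received w from Elena (ww), so Ravi is Ww; Ines is unaffected so carries W and received w from Fatima (ww), so Ines is Ww.
Every other individual is either homozygous by phenotype or has at least one consistent homozygous assignment, so the count is 3.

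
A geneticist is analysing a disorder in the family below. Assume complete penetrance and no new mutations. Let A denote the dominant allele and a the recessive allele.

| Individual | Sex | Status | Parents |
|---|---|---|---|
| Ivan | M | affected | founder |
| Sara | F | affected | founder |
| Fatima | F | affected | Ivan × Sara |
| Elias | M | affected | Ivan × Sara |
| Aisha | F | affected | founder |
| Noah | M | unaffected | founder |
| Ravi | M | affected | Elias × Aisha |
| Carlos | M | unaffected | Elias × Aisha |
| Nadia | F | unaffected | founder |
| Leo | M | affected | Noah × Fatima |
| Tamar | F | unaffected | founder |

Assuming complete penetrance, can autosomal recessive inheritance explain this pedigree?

No

Under autosomal recessive, Carlos (unaffected, male) cannot arise from Elias (affected) × Aisha (affected).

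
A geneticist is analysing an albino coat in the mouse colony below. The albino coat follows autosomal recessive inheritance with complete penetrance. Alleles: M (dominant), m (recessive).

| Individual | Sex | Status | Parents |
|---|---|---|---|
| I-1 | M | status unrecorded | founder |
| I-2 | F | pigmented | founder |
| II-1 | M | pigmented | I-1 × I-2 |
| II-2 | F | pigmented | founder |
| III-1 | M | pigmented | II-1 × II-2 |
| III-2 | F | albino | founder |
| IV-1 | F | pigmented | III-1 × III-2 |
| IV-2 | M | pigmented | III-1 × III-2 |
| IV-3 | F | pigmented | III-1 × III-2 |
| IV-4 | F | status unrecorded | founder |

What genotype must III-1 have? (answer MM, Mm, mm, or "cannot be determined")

cannot be determined

III-1's phenotype allows MM or Mm, and no parent or child forces a single allele at both positions; consistent genotype assignments exist with III-1 as MM or Mm.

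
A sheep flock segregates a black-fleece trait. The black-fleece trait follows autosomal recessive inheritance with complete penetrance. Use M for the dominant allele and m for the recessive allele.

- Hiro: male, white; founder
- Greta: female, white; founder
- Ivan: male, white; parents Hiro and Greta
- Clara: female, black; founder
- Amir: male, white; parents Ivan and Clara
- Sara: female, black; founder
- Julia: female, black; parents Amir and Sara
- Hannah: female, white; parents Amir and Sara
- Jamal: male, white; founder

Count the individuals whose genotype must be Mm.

Obligate heterozygotes: Amir is white so carries M and received m from Clara (mm), so Amir is Mm; Hannah is white so carries M and received m from Sara (mm), so Hannah is Mm.
Every other individual is either homozygous by phenotype or has at least one consistent homozygous assignment, so the count is 2.

2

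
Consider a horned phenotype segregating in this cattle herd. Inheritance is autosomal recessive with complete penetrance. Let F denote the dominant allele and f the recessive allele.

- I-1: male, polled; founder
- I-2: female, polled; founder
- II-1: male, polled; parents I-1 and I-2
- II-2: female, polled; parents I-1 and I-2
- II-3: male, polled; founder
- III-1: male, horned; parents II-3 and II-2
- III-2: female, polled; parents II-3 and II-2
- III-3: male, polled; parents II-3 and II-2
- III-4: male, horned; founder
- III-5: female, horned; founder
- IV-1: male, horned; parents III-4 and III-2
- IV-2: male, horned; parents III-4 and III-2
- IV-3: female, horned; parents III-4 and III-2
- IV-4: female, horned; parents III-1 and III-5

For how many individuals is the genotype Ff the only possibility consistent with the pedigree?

3

Obligate heterozygotes: II-2 is polled so carries F and passed f to III-1 (ff), so II-2 is Ff; II-3 is polled so carries F and passed f to III-1 (ff), so II-3 is Ff; III-2 is polled so carries F and passed f to IV-1 (ff), so III-2 is Ff.
Every other individual is either homozygous by phenotype or has at least one consistent homozygous assignment, so the count is 3.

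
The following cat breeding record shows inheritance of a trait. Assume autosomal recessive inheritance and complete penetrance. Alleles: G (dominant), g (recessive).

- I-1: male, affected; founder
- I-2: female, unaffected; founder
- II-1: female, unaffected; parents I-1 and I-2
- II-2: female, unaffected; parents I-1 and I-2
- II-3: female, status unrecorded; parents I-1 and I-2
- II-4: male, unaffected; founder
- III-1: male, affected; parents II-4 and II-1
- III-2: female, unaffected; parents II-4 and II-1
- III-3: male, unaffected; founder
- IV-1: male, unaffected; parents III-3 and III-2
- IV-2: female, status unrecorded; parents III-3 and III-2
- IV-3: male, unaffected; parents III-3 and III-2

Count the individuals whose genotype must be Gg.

Obligate heterozygotes: II-1 is unaffected so carries G and received g from I-1 (gg), so II-1 is Gg; II-2 is unaffected so carries G and received g from I-1 (gg), so II-2 is Gg; II-4 is unaffected so carries G and passed g to III-1 (gg), so II-4 is Gg.
Every other individual is either homozygous by phenotype or has at least one consistent homozygous assignment, so the count is 3.

3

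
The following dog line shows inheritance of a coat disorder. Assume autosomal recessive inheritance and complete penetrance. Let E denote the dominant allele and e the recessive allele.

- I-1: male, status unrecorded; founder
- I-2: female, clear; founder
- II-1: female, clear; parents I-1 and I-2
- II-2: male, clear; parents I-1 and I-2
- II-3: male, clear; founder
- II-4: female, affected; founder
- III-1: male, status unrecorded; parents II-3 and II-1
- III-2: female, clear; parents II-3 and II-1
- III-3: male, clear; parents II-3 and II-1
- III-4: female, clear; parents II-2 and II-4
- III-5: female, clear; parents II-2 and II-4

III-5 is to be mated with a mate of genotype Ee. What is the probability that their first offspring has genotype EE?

1/4

III-5 is clear so carries E and received e from II-4 (ee), so III-5 is Ee.
The cross gives 1/4 EE : 1/2 Ee : 1/4 ee, so P(offspring has genotype EE) = 1/4.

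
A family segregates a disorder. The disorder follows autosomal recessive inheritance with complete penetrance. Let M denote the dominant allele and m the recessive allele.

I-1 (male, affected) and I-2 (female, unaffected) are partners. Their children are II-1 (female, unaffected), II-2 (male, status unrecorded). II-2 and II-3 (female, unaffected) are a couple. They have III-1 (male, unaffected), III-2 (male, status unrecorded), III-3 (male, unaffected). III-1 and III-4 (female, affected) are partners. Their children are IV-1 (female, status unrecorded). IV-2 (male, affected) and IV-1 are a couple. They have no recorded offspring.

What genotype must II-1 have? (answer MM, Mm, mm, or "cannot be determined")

From phenotype alone, II-1 is MM or Mm.
II-1 is unaffected so carries M and received m from I-1 (mm), so II-1 is Mm.

Mm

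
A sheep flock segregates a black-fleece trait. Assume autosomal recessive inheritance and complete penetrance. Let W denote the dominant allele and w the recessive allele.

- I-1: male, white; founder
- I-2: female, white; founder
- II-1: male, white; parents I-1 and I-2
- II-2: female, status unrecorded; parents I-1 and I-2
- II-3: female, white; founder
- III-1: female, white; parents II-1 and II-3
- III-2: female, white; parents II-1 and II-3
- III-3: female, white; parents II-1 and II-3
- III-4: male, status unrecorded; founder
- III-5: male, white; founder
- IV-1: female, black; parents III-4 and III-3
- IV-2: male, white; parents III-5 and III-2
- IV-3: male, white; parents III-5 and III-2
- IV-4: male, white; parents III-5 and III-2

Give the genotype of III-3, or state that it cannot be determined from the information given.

From phenotype alone, III-3 is WW or Ww.
III-3 is white so carries W and passed w to IV-1 (ww), so III-3 is Ww.

Ww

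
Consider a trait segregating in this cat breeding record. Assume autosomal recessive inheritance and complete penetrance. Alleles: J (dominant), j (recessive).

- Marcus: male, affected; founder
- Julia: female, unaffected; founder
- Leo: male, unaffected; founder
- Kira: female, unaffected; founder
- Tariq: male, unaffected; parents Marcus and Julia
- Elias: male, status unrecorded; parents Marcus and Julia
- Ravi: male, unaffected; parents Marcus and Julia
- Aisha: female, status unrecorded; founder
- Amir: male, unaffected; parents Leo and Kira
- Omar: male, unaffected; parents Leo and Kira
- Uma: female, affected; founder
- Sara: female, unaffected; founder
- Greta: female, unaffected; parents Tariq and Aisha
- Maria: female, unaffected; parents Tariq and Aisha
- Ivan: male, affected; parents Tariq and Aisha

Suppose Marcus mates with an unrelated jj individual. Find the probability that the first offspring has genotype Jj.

Marcus is affected, so Marcus is jj.
The cross gives 1 jj, so P(offspring has genotype Jj) = 0.

0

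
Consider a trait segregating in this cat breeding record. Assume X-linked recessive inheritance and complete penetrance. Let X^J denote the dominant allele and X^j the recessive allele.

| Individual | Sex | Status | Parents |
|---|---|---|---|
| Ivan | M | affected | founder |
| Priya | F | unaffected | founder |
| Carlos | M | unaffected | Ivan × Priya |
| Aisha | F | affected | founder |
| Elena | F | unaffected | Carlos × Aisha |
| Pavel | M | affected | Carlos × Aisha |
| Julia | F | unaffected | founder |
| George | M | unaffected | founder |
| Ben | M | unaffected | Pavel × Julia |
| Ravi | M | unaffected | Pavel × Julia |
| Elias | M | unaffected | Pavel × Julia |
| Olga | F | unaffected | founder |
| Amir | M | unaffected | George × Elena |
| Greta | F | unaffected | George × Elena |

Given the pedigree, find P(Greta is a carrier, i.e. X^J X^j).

1/2

George is unaffected, so George is X^J Y.
Elena is unaffected so carries J and received j from Aisha (X^j X^j), so Elena is X^J X^j.
Their cross gives offspring ratios 1/2 X^J X^J : 1/2 X^J X^j. Conditioning on Greta being unaffected, P(X^J X^j) = 1/2 / 1 = 1/2.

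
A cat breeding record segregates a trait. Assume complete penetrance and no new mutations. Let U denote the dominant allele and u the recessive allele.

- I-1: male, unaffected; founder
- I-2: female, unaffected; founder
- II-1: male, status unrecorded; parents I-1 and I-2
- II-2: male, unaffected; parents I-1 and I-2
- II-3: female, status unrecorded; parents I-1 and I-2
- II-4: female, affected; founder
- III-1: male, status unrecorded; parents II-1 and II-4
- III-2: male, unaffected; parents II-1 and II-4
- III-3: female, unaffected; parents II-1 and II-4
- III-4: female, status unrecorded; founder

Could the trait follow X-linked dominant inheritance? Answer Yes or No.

A consistent assignment under X-linked dominant exists: I-1 X^u Y, I-2 X^u X^u, II-1 X^u Y, II-2 X^u Y, II-3 X^u X^u, II-4 X^U X^u, III-1 X^U Y, III-2 X^u Y, III-3 X^u X^u, III-4 X^U X^U.
In this assignment every recorded phenotype matches its genotype and every non-founder's genotype is obtainable from its parents' genotypes, so the pedigree is consistent.

Yes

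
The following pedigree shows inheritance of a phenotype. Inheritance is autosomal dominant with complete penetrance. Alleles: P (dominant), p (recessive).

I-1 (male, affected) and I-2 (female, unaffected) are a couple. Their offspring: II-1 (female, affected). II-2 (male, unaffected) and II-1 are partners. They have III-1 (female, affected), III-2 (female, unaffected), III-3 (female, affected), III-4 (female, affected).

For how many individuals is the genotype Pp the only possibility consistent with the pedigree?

Obligate heterozygotes: II-1 is affected so carries P and received p from I-2 (pp), so II-1 is Pp; III-1 is affected so carries P and received p from II-2 (pp), so III-1 is Pp; III-3 is affected so carries P and received p from II-2 (pp), so III-3 is Pp; III-4 is affected so carries P and received p from II-2 (pp), so III-4 is Pp.
Every other individual is either homozygous by phenotype or has at least one consistent homozygous assignment, so the count is 4.

4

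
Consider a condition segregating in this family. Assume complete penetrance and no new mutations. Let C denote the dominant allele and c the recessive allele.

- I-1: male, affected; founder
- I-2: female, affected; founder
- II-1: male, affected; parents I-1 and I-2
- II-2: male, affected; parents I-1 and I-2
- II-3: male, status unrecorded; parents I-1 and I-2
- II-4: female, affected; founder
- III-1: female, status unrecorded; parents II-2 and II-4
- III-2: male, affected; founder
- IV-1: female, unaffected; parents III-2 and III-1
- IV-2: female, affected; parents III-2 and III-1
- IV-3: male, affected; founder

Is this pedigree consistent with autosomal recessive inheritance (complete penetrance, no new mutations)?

No assignment of genotypes under autosomal recessive satisfies every parent–offspring relationship, so the pedigree is inconsistent.

No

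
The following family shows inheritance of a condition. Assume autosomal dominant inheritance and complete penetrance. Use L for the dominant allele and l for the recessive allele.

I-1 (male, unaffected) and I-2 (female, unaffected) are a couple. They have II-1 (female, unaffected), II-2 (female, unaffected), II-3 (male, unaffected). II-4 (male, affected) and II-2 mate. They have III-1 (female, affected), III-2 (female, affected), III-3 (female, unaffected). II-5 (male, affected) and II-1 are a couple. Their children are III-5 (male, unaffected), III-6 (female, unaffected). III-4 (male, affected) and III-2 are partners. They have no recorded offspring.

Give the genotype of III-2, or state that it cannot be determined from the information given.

From phenotype alone, III-2 is LL or Ll.
III-2 is affected so carries L and received l from II-2 (ll), so III-2 is Ll.

Ll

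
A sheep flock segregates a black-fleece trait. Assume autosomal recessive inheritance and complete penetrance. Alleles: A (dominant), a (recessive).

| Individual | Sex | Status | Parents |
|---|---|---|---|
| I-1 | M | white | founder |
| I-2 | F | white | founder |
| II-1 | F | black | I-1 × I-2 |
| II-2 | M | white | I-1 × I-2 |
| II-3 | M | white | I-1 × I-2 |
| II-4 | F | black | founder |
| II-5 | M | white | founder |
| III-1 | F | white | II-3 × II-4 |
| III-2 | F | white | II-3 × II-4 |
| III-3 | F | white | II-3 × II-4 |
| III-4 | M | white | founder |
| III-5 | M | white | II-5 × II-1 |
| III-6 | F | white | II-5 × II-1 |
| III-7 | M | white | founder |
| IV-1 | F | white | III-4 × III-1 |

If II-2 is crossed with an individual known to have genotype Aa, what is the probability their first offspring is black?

1/6

I-1 is white so carries A and passed a to II-1 (aa), so I-1 is Aa.
I-2 is white so carries A and passed a to II-1 (aa), so I-2 is Aa.
II-2 is a white offspring of I-1 (Aa) × I-2 (Aa), whose cross gives 1/4 AA : 1/2 Aa : 1/4 aa; conditioning on being white, II-2 is AA with probability 1/3, Aa with probability 2/3.
Summing over parental genotype combinations, P(offspring is black) = 2/3·1/4 = 1/6.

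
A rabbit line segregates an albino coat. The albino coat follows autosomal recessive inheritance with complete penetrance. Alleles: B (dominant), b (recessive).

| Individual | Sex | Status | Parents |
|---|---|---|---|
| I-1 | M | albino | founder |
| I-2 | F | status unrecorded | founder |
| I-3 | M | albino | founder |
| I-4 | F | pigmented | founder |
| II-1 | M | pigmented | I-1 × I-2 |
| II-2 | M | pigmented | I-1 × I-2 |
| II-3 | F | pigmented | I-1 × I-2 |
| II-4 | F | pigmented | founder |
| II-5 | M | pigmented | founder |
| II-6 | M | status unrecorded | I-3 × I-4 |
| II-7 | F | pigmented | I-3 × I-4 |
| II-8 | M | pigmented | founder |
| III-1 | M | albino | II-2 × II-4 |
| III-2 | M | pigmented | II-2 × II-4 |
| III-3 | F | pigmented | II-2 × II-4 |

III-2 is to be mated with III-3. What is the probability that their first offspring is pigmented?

II-2 is pigmented so carries B and received b from I-1 (bb), so II-2 is Bb.
II-4 is pigmented so carries B and passed b to III-1 (bb), so II-4 is Bb.
III-2 is a pigmented offspring of II-2 (Bb) × II-4 (Bb), whose cross gives 1/4 BB : 1/2 Bb : 1/4 bb; conditioning on being pigmented, III-2 is BB with probability 1/3, Bb with probability 2/3.
III-3 is a pigmented offspring of II-2 (Bb) × II-4 (Bb), whose cross gives 1/4 BB : 1/2 Bb : 1/4 bb; conditioning on being pigmented, III-3 is BB with probability 1/3, Bb with probability 2/3.
Summing over parental genotype combinations, P(offspring is pigmented) = 1/9·1 + 2/9·1 + 2/9·1 + 4/9·3/4 = 8/9.

8/9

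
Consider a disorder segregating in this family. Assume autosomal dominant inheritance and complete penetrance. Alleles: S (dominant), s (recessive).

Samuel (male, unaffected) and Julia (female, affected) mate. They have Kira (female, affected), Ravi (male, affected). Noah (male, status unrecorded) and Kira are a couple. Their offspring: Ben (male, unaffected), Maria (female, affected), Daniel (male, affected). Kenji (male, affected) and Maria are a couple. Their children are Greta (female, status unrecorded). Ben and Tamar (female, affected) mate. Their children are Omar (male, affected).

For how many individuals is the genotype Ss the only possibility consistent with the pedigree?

Obligate heterozygotes: Kira is affected so carries S and received s from Samuel (ss), so Kira is Ss; Ravi is affected so carries S and received s from Samuel (ss), so Ravi is Ss; Omar is affected so carries S and received s from Ben (ss), so Omar is Ss.
Every other individual is either homozygous by phenotype or has at least one consistent homozygous assignment, so the count is 3.

3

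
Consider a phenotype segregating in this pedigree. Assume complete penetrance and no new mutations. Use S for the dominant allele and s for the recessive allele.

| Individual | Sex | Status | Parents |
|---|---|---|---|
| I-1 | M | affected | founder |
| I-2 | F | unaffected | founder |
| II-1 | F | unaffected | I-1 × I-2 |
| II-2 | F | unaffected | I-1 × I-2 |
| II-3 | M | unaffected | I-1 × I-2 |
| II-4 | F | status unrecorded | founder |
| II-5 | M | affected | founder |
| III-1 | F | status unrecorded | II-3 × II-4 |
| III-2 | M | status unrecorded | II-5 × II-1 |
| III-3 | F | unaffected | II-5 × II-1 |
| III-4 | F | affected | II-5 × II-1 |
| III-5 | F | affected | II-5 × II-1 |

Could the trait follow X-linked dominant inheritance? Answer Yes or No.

No

Under X-linked dominant, II-1 (unaffected, female) cannot arise from I-1 (affected) × I-2 (unaffected).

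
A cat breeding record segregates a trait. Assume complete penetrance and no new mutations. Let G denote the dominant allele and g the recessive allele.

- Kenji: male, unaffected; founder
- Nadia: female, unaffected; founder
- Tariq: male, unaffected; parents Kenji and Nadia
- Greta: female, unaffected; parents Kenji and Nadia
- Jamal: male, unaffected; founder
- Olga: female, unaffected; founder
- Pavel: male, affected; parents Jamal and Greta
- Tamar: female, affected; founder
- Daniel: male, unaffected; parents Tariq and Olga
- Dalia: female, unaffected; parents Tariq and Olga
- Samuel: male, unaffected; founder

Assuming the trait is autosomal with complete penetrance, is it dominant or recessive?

recessive

Jamal and Greta are both unaffected yet have an affected child Pavel. Under dominance, an affected child requires at least one affected parent, so the trait cannot be dominant.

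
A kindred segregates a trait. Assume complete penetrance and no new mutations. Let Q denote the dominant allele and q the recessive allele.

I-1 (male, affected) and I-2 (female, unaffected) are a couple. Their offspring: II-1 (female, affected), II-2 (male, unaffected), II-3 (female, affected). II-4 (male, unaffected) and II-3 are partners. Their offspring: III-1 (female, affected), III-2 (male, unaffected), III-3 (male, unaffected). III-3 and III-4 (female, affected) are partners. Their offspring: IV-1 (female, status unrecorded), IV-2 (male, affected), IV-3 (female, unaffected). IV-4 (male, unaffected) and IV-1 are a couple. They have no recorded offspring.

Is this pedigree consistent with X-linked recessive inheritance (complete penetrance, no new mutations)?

No

Under X-linked recessive, III-1 (affected, female) cannot arise from II-4 (unaffected) × II-3 (affected).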